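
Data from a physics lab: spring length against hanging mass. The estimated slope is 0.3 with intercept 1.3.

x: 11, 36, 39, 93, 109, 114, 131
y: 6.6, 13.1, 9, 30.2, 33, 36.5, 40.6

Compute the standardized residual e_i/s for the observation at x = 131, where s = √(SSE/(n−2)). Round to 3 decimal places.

x=11: ŷ = 1.3 + 0.3·11 = 4.6; e = 6.6 − 4.6 = 2
x=36: ŷ = 1.3 + 0.3·36 = 12.1; e = 13.1 − 12.1 = 1
x=39: ŷ = 1.3 + 0.3·39 = 13; e = 9 − 13 = -4
x=93: ŷ = 1.3 + 0.3·93 = 29.2; e = 30.2 − 29.2 = 1
x=109: ŷ = 1.3 + 0.3·109 = 34; e = 33 − 34 = -1
x=114: ŷ = 1.3 + 0.3·114 = 35.5; e = 36.5 − 35.5 = 1
x=131: ŷ = 1.3 + 0.3·131 = 40.6; e = 40.6 − 40.6 = 0
SSE = 4 + 1 + 16 + 1 + 1 + 1 + 0 = 24
s = √(24/5) = 2.19089
e/s = 0 / 2.19089 = 0.000

0.000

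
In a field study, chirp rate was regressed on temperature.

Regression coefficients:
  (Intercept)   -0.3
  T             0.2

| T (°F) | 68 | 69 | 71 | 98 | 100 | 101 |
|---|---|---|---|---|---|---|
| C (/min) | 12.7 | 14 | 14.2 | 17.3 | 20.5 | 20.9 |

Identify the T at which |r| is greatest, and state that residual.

T=68: Ĉ = -0.3 + 0.2·68 = 13.3; r = 12.7 − 13.3 = -0.6
T=69: Ĉ = -0.3 + 0.2·69 = 13.5; r = 14 − 13.5 = 0.5
T=71: Ĉ = -0.3 + 0.2·71 = 13.9; r = 14.2 − 13.9 = 0.3
T=98: Ĉ = -0.3 + 0.2·98 = 19.3; r = 17.3 − 19.3 = -2
T=100: Ĉ = -0.3 + 0.2·100 = 19.7; r = 20.5 − 19.7 = 0.8
T=101: Ĉ = -0.3 + 0.2·101 = 19.9; r = 20.9 − 19.9 = 1
Largest |r| is 2 at T = 98, residual -2.

T = 98, r = -2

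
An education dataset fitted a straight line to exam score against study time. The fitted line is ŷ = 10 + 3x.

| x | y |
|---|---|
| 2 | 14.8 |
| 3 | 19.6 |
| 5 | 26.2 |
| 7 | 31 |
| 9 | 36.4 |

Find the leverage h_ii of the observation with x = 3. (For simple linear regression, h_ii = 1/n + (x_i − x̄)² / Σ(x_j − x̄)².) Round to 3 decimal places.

h = 0.348

x̄ = (2 + 3 + 5 + 7 + 9)/5 = 5.2
Σ(x − x̄)² = 10.24 + 4.84 + 0.04 + 3.24 + 14.44 = 32.8
h = 1/5 + (-2.2)²/32.8 = 0.2 + 0.147561 = 0.348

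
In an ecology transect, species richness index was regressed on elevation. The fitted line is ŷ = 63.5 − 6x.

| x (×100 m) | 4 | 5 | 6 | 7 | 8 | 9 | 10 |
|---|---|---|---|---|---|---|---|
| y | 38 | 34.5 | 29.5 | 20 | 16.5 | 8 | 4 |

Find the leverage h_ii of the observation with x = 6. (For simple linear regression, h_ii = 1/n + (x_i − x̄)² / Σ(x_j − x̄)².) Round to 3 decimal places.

h = 0.179

x̄ = (4 + 5 + 6 + 7 + 8 + 9 + 10)/7 = 7
Σ(x − x̄)² = 9 + 4 + 1 + 0 + 1 + 4 + 9 = 28
h = 1/7 + (-1)²/28 = 0.142857 + 0.0357143 = 0.179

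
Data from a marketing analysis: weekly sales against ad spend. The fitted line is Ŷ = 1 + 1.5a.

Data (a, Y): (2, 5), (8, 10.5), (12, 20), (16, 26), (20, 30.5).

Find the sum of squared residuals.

SSE = 9.5

a=2: Ŷ = 1 + 1.5·2 = 4; e = 5 − 4 = 1
a=8: Ŷ = 1 + 1.5·8 = 13; e = 10.5 − 13 = -2.5
a=12: Ŷ = 1 + 1.5·12 = 19; e = 20 − 19 = 1
a=16: Ŷ = 1 + 1.5·16 = 25; e = 26 − 25 = 1
a=20: Ŷ = 1 + 1.5·20 = 31; e = 30.5 − 31 = -0.5
SSE = 1 + 6.25 + 1 + 1 + 0.25 = 9.5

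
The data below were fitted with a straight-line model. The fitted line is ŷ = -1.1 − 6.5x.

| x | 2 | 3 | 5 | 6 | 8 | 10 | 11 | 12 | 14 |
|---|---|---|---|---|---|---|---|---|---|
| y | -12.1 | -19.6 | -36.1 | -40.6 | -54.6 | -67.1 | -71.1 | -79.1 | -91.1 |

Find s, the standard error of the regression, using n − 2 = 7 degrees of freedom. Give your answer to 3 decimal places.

x=2: ŷ = -1.1 − 6.5·2 = -14.1; e = -12.1 − (-14.1) = 2
x=3: ŷ = -1.1 − 6.5·3 = -20.6; e = -19.6 − (-20.6) = 1
x=5: ŷ = -1.1 − 6.5·5 = -33.6; e = -36.1 − (-33.6) = -2.5
x=6: ŷ = -1.1 − 6.5·6 = -40.1; e = -40.6 − (-40.1) = -0.5
x=8: ŷ = -1.1 − 6.5·8 = -53.1; e = -54.6 − (-53.1) = -1.5
x=10: ŷ = -1.1 − 6.5·10 = -66.1; e = -67.1 − (-66.1) = -1
x=11: ŷ = -1.1 − 6.5·11 = -72.6; e = -71.1 − (-72.6) = 1.5
x=12: ŷ = -1.1 − 6.5·12 = -79.1; e = -79.1 − (-79.1) = 0
x=14: ŷ = -1.1 − 6.5·14 = -92.1; e = -91.1 − (-92.1) = 1
SSE = 4 + 1 + 6.25 + 0.25 + 2.25 + 1 + 2.25 + 0 + 1 = 18
s = √(18/7) = √2.57143 ≈ 1.604

s = 1.604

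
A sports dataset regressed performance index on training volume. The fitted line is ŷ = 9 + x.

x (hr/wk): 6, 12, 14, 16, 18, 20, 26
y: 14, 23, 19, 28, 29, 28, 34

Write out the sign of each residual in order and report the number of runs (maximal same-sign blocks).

x=6: ŷ = 9 + 6 = 15; r = 14 − 15 = -1
x=12: ŷ = 9 + 12 = 21; r = 23 − 21 = 2
x=14: ŷ = 9 + 14 = 23; r = 19 − 23 = -4
x=16: ŷ = 9 + 16 = 25; r = 28 − 25 = 3
x=18: ŷ = 9 + 18 = 27; r = 29 − 27 = 2
x=20: ŷ = 9 + 20 = 29; r = 28 − 29 = -1
x=26: ŷ = 9 + 26 = 35; r = 34 − 35 = -1
Signs: − + − + + − −
Runs: −×1, +×1, −×1, +×2, −×2 → 5

5 runs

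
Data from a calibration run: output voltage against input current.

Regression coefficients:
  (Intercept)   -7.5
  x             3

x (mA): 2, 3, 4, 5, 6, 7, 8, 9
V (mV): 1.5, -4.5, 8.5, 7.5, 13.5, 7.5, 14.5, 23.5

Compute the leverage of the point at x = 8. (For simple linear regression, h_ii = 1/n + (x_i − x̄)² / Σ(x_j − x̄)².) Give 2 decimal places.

x̄ = (2 + 3 + 4 + 5 + 6 + 7 + 8 + 9)/8 = 5.5
Σ(x − x̄)² = 12.25 + 6.25 + 2.25 + 0.25 + 0.25 + 2.25 + 6.25 + 12.25 = 42
h = 1/8 + (2.5)²/42 = 0.125 + 0.14881 = 0.27

h = 0.27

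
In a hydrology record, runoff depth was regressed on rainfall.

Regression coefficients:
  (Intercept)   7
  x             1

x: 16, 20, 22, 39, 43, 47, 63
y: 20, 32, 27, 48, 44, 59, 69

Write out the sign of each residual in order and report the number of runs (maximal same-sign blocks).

x=16: ŷ = 7 + 16 = 23; r = 20 − 23 = -3
x=20: ŷ = 7 + 20 = 27; r = 32 − 27 = 5
x=22: ŷ = 7 + 22 = 29; r = 27 − 29 = -2
x=39: ŷ = 7 + 39 = 46; r = 48 − 46 = 2
x=43: ŷ = 7 + 43 = 50; r = 44 − 50 = -6
x=47: ŷ = 7 + 47 = 54; r = 59 − 54 = 5
x=63: ŷ = 7 + 63 = 70; r = 69 − 70 = -1
Signs: − + − + − + −
Runs: −×1, +×1, −×1, +×1, −×1, +×1, −×1 → 7

7 runs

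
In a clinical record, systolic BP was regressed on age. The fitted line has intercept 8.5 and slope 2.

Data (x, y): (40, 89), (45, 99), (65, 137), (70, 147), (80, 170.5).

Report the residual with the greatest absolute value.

e = 2

x=40: ŷ = 8.5 + 2·40 = 88.5; e = 89 − 88.5 = 0.5
x=45: ŷ = 8.5 + 2·45 = 98.5; e = 99 − 98.5 = 0.5
x=65: ŷ = 8.5 + 2·65 = 138.5; e = 137 − 138.5 = -1.5
x=70: ŷ = 8.5 + 2·70 = 148.5; e = 147 − 148.5 = -1.5
x=80: ŷ = 8.5 + 2·80 = 168.5; e = 170.5 − 168.5 = 2
Largest |e| is 2 at x = 80, residual 2.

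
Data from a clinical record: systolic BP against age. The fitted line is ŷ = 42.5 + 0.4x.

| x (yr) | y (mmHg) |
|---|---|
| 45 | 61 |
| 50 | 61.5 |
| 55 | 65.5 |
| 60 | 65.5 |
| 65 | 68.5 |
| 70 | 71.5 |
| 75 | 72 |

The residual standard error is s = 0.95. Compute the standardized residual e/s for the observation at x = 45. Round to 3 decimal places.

ŷ = 42.5 + 0.4·45 = 60.5
e = 61 − 60.5 = 0.5
e/s = 0.5 / 0.95 = 0.526

0.526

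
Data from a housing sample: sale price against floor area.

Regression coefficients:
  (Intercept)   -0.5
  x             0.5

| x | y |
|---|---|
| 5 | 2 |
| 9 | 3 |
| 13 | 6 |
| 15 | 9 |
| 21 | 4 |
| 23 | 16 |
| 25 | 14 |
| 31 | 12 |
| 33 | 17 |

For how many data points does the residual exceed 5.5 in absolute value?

x=5: ŷ = -0.5 + 0.5·5 = 2; r = 2 − 2 = 0
x=9: ŷ = -0.5 + 0.5·9 = 4; r = 3 − 4 = -1
x=13: ŷ = -0.5 + 0.5·13 = 6; r = 6 − 6 = 0
x=15: ŷ = -0.5 + 0.5·15 = 7; r = 9 − 7 = 2
x=21: ŷ = -0.5 + 0.5·21 = 10; r = 4 − 10 = -6
x=23: ŷ = -0.5 + 0.5·23 = 11; r = 16 − 11 = 5
x=25: ŷ = -0.5 + 0.5·25 = 12; r = 14 − 12 = 2
x=31: ŷ = -0.5 + 0.5·31 = 15; r = 12 − 15 = -3
x=33: ŷ = -0.5 + 0.5·33 = 16; r = 17 − 16 = 1
|r| > 5.5: x=21 (|r|=6) → 1

1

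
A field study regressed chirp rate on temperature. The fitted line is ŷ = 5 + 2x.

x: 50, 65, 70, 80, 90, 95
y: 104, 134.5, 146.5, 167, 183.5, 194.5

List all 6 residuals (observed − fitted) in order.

x=50: ŷ = 5 + 2·50 = 105; r = 104 − 105 = -1
x=65: ŷ = 5 + 2·65 = 135; r = 134.5 − 135 = -0.5
x=70: ŷ = 5 + 2·70 = 145; r = 146.5 − 145 = 1.5
x=80: ŷ = 5 + 2·80 = 165; r = 167 − 165 = 2
x=90: ŷ = 5 + 2·90 = 185; r = 183.5 − 185 = -1.5
x=95: ŷ = 5 + 2·95 = 195; r = 194.5 − 195 = -0.5

-1, -0.5, 1.5, 2, -1.5, -0.5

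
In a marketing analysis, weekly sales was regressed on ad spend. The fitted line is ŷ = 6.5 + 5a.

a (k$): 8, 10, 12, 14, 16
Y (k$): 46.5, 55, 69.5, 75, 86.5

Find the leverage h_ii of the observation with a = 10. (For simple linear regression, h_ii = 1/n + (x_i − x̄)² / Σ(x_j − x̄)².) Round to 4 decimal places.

ā = (8 + 10 + 12 + 14 + 16)/5 = 12
Σ(a − ā)² = 16 + 4 + 0 + 4 + 16 = 40
h = 1/5 + (-2)²/40 = 0.2 + 0.1 = 0.3000

h = 0.3000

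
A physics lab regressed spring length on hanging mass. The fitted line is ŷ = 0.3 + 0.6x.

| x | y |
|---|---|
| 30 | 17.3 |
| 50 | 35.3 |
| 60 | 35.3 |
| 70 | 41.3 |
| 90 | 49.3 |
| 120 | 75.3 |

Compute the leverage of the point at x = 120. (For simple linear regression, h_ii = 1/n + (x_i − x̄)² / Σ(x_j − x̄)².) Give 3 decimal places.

h = 0.667

x̄ = (30 + 50 + 60 + 70 + 90 + 120)/6 = 70
Σ(x − x̄)² = 1600 + 400 + 100 + 0 + 400 + 2500 = 5000
h = 1/6 + (50)²/5000 = 0.166667 + 0.5 = 0.667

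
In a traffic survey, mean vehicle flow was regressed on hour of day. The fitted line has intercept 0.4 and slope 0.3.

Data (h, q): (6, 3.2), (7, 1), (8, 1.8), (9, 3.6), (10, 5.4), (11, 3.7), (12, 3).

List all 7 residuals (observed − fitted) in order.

h=6: ŷ = 0.4 + 0.3·6 = 2.2; r = 3.2 − 2.2 = 1
h=7: ŷ = 0.4 + 0.3·7 = 2.5; r = 1 − 2.5 = -1.5
h=8: ŷ = 0.4 + 0.3·8 = 2.8; r = 1.8 − 2.8 = -1
h=9: ŷ = 0.4 + 0.3·9 = 3.1; r = 3.6 − 3.1 = 0.5
h=10: ŷ = 0.4 + 0.3·10 = 3.4; r = 5.4 − 3.4 = 2
h=11: ŷ = 0.4 + 0.3·11 = 3.7; r = 3.7 − 3.7 = 0
h=12: ŷ = 0.4 + 0.3·12 = 4; r = 3 − 4 = -1

1, -1.5, -1, 0.5, 2, 0, -1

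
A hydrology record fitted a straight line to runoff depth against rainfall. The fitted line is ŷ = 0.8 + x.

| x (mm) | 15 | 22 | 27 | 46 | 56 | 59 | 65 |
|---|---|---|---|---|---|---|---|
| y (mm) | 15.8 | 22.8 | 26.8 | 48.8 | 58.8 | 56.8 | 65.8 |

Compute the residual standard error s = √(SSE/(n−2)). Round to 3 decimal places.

x=15: ŷ = 0.8 + 15 = 15.8; e = 15.8 − 15.8 = 0
x=22: ŷ = 0.8 + 22 = 22.8; e = 22.8 − 22.8 = 0
x=27: ŷ = 0.8 + 27 = 27.8; e = 26.8 − 27.8 = -1
x=46: ŷ = 0.8 + 46 = 46.8; e = 48.8 − 46.8 = 2
x=56: ŷ = 0.8 + 56 = 56.8; e = 58.8 − 56.8 = 2
x=59: ŷ = 0.8 + 59 = 59.8; e = 56.8 − 59.8 = -3
x=65: ŷ = 0.8 + 65 = 65.8; e = 65.8 − 65.8 = 0
SSE = 0 + 0 + 1 + 4 + 4 + 9 + 0 = 18
s = √(18/5) = √3.6 ≈ 1.897

s = 1.897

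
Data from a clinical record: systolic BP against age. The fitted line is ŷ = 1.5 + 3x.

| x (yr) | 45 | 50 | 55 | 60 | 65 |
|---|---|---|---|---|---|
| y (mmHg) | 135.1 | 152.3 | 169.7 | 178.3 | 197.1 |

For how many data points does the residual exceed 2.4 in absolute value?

2

x=45: ŷ = 1.5 + 3·45 = 136.5; e = 135.1 − 136.5 = -1.4
x=50: ŷ = 1.5 + 3·50 = 151.5; e = 152.3 − 151.5 = 0.8
x=55: ŷ = 1.5 + 3·55 = 166.5; e = 169.7 − 166.5 = 3.2
x=60: ŷ = 1.5 + 3·60 = 181.5; e = 178.3 − 181.5 = -3.2
x=65: ŷ = 1.5 + 3·65 = 196.5; e = 197.1 − 196.5 = 0.6
|e| > 2.4: x=55 (|e|=3.2), x=60 (|e|=3.2) → 2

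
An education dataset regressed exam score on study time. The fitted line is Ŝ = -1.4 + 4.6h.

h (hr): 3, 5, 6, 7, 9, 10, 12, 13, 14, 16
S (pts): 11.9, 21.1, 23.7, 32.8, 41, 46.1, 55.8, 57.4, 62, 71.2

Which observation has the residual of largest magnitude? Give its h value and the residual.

h = 6, e = -2.5

h=3: Ŝ = -1.4 + 4.6·3 = 12.4; e = 11.9 − 12.4 = -0.5
h=5: Ŝ = -1.4 + 4.6·5 = 21.6; e = 21.1 − 21.6 = -0.5
h=6: Ŝ = -1.4 + 4.6·6 = 26.2; e = 23.7 − 26.2 = -2.5
h=7: Ŝ = -1.4 + 4.6·7 = 30.8; e = 32.8 − 30.8 = 2
h=9: Ŝ = -1.4 + 4.6·9 = 40; e = 41 − 40 = 1
h=10: Ŝ = -1.4 + 4.6·10 = 44.6; e = 46.1 − 44.6 = 1.5
h=12: Ŝ = -1.4 + 4.6·12 = 53.8; e = 55.8 − 53.8 = 2
h=13: Ŝ = -1.4 + 4.6·13 = 58.4; e = 57.4 − 58.4 = -1
h=14: Ŝ = -1.4 + 4.6·14 = 63; e = 62 − 63 = -1
h=16: Ŝ = -1.4 + 4.6·16 = 72.2; e = 71.2 − 72.2 = -1
Largest |e| is 2.5 at h = 6, residual -2.5.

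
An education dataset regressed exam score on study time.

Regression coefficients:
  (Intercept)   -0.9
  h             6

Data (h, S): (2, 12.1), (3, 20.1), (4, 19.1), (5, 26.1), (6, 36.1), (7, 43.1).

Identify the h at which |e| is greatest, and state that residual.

h=2: Ŝ = -0.9 + 6·2 = 11.1; e = 12.1 − 11.1 = 1
h=3: Ŝ = -0.9 + 6·3 = 17.1; e = 20.1 − 17.1 = 3
h=4: Ŝ = -0.9 + 6·4 = 23.1; e = 19.1 − 23.1 = -4
h=5: Ŝ = -0.9 + 6·5 = 29.1; e = 26.1 − 29.1 = -3
h=6: Ŝ = -0.9 + 6·6 = 35.1; e = 36.1 − 35.1 = 1
h=7: Ŝ = -0.9 + 6·7 = 41.1; e = 43.1 − 41.1 = 2
Largest |e| is 4 at h = 4, residual -4.

h = 4, e = -4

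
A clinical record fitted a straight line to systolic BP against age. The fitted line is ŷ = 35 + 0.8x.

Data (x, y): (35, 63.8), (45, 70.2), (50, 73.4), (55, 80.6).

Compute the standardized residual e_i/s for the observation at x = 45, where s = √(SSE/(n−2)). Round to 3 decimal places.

-0.447

x=35: ŷ = 35 + 0.8·35 = 63; e = 63.8 − 63 = 0.8
x=45: ŷ = 35 + 0.8·45 = 71; e = 70.2 − 71 = -0.8
x=50: ŷ = 35 + 0.8·50 = 75; e = 73.4 − 75 = -1.6
x=55: ŷ = 35 + 0.8·55 = 79; e = 80.6 − 79 = 1.6
SSE = 0.64 + 0.64 + 2.56 + 2.56 = 6.4
s = √(6.4/2) = 1.78885
e/s = -0.8 / 1.78885 = -0.447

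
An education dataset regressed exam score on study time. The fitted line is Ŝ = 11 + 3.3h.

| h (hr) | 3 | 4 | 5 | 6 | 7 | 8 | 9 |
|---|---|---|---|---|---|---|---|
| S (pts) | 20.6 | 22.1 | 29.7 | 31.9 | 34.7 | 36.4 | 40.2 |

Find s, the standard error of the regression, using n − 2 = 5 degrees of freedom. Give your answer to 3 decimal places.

h=3: Ŝ = 11 + 3.3·3 = 20.9; r = 20.6 − 20.9 = -0.3
h=4: Ŝ = 11 + 3.3·4 = 24.2; r = 22.1 − 24.2 = -2.1
h=5: Ŝ = 11 + 3.3·5 = 27.5; r = 29.7 − 27.5 = 2.2
h=6: Ŝ = 11 + 3.3·6 = 30.8; r = 31.9 − 30.8 = 1.1
h=7: Ŝ = 11 + 3.3·7 = 34.1; r = 34.7 − 34.1 = 0.6
h=8: Ŝ = 11 + 3.3·8 = 37.4; r = 36.4 − 37.4 = -1
h=9: Ŝ = 11 + 3.3·9 = 40.7; r = 40.2 − 40.7 = -0.5
SSE = 0.09 + 4.41 + 4.84 + 1.21 + 0.36 + 1 + 0.25 = 12.16
s = √(12.16/5) = √2.432 ≈ 1.559

s = 1.559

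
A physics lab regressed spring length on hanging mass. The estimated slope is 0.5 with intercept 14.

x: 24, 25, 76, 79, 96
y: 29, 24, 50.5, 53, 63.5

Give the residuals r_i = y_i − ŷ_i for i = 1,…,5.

3, -2.5, -1.5, -0.5, 1.5

x=24: ŷ = 14 + 0.5·24 = 26; r = 29 − 26 = 3
x=25: ŷ = 14 + 0.5·25 = 26.5; r = 24 − 26.5 = -2.5
x=76: ŷ = 14 + 0.5·76 = 52; r = 50.5 − 52 = -1.5
x=79: ŷ = 14 + 0.5·79 = 53.5; r = 53 − 53.5 = -0.5
x=96: ŷ = 14 + 0.5·96 = 62; r = 63.5 − 62 = 1.5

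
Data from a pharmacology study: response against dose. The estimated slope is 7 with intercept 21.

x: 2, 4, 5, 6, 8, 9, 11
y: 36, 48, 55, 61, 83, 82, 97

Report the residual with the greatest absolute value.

e = 6

x=2: ŷ = 21 + 7·2 = 35; e = 36 − 35 = 1
x=4: ŷ = 21 + 7·4 = 49; e = 48 − 49 = -1
x=5: ŷ = 21 + 7·5 = 56; e = 55 − 56 = -1
x=6: ŷ = 21 + 7·6 = 63; e = 61 − 63 = -2
x=8: ŷ = 21 + 7·8 = 77; e = 83 − 77 = 6
x=9: ŷ = 21 + 7·9 = 84; e = 82 − 84 = -2
x=11: ŷ = 21 + 7·11 = 98; e = 97 − 98 = -1
Largest |e| is 6 at x = 8, residual 6.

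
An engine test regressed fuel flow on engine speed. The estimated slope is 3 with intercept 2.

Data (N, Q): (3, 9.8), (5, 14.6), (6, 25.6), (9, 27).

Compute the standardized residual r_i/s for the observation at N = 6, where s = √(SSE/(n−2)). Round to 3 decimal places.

1.214

N=3: ŷ = 2 + 3·3 = 11; r = 9.8 − 11 = -1.2
N=5: ŷ = 2 + 3·5 = 17; r = 14.6 − 17 = -2.4
N=6: ŷ = 2 + 3·6 = 20; r = 25.6 − 20 = 5.6
N=9: ŷ = 2 + 3·9 = 29; r = 27 − 29 = -2
SSE = 1.44 + 5.76 + 31.36 + 4 = 42.56
s = √(42.56/2) = 4.61303
r/s = 5.6 / 4.61303 = 1.214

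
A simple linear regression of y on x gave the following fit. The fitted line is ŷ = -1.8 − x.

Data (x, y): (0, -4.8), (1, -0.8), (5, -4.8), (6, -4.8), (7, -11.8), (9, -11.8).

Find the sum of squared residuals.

x=0: ŷ = -1.8 − 0 = -1.8; e = -4.8 − (-1.8) = -3
x=1: ŷ = -1.8 − 1 = -2.8; e = -0.8 − (-2.8) = 2
x=5: ŷ = -1.8 − 5 = -6.8; e = -4.8 − (-6.8) = 2
x=6: ŷ = -1.8 − 6 = -7.8; e = -4.8 − (-7.8) = 3
x=7: ŷ = -1.8 − 7 = -8.8; e = -11.8 − (-8.8) = -3
x=9: ŷ = -1.8 − 9 = -10.8; e = -11.8 − (-10.8) = -1
SSE = 9 + 4 + 4 + 9 + 9 + 1 = 36

SSE = 36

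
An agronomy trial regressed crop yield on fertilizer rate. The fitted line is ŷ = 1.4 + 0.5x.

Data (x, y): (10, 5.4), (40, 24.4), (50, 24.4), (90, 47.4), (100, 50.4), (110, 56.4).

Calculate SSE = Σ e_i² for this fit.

SSE = 16

x=10: ŷ = 1.4 + 0.5·10 = 6.4; e = 5.4 − 6.4 = -1
x=40: ŷ = 1.4 + 0.5·40 = 21.4; e = 24.4 − 21.4 = 3
x=50: ŷ = 1.4 + 0.5·50 = 26.4; e = 24.4 − 26.4 = -2
x=90: ŷ = 1.4 + 0.5·90 = 46.4; e = 47.4 − 46.4 = 1
x=100: ŷ = 1.4 + 0.5·100 = 51.4; e = 50.4 − 51.4 = -1
x=110: ŷ = 1.4 + 0.5·110 = 56.4; e = 56.4 − 56.4 = 0
SSE = 1 + 9 + 4 + 1 + 1 + 0 = 16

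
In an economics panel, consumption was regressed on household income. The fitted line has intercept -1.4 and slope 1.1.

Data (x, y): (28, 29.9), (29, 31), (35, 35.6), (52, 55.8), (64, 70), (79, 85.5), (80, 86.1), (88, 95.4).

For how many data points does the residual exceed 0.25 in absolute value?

x=28: ŷ = -1.4 + 1.1·28 = 29.4; e = 29.9 − 29.4 = 0.5
x=29: ŷ = -1.4 + 1.1·29 = 30.5; e = 31 − 30.5 = 0.5
x=35: ŷ = -1.4 + 1.1·35 = 37.1; e = 35.6 − 37.1 = -1.5
x=52: ŷ = -1.4 + 1.1·52 = 55.8; e = 55.8 − 55.8 = 0
x=64: ŷ = -1.4 + 1.1·64 = 69; e = 70 − 69 = 1
x=79: ŷ = -1.4 + 1.1·79 = 85.5; e = 85.5 − 85.5 = 0
x=80: ŷ = -1.4 + 1.1·80 = 86.6; e = 86.1 − 86.6 = -0.5
x=88: ŷ = -1.4 + 1.1·88 = 95.4; e = 95.4 − 95.4 = 0
|e| > 0.25: x=28 (|e|=0.5), x=29 (|e|=0.5), x=35 (|e|=1.5), x=64 (|e|=1), x=80 (|e|=0.5) → 5

5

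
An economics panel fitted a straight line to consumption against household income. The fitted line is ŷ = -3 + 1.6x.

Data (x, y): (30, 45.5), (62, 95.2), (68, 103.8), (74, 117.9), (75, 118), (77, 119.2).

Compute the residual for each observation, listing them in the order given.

0.5, -1, -2, 2.5, 1, -1

x=30: ŷ = -3 + 1.6·30 = 45; e = 45.5 − 45 = 0.5
x=62: ŷ = -3 + 1.6·62 = 96.2; e = 95.2 − 96.2 = -1
x=68: ŷ = -3 + 1.6·68 = 105.8; e = 103.8 − 105.8 = -2
x=74: ŷ = -3 + 1.6·74 = 115.4; e = 117.9 − 115.4 = 2.5
x=75: ŷ = -3 + 1.6·75 = 117; e = 118 − 117 = 1
x=77: ŷ = -3 + 1.6·77 = 120.2; e = 119.2 − 120.2 = -1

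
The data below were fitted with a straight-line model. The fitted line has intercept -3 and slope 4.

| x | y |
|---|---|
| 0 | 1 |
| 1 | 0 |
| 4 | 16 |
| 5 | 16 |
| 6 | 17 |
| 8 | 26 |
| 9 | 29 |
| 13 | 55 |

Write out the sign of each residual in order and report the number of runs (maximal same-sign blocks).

5 runs

x=0: ŷ = -3 + 4·0 = -3; e = 1 − (-3) = 4
x=1: ŷ = -3 + 4·1 = 1; e = 0 − 1 = -1
x=4: ŷ = -3 + 4·4 = 13; e = 16 − 13 = 3
x=5: ŷ = -3 + 4·5 = 17; e = 16 − 17 = -1
x=6: ŷ = -3 + 4·6 = 21; e = 17 − 21 = -4
x=8: ŷ = -3 + 4·8 = 29; e = 26 − 29 = -3
x=9: ŷ = -3 + 4·9 = 33; e = 29 − 33 = -4
x=13: ŷ = -3 + 4·13 = 49; e = 55 − 49 = 6
Signs: + − + − − − − +
Runs: +×1, −×1, +×1, −×4, +×1 → 5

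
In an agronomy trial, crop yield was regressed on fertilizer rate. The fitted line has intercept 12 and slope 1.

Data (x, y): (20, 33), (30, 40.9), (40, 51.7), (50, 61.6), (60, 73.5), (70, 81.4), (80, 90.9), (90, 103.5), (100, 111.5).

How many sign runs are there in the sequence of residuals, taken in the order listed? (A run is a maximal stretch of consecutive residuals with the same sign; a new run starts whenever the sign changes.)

6 runs

x=20: ŷ = 12 + 20 = 32; r = 33 − 32 = 1
x=30: ŷ = 12 + 30 = 42; r = 40.9 − 42 = -1.1
x=40: ŷ = 12 + 40 = 52; r = 51.7 − 52 = -0.3
x=50: ŷ = 12 + 50 = 62; r = 61.6 − 62 = -0.4
x=60: ŷ = 12 + 60 = 72; r = 73.5 − 72 = 1.5
x=70: ŷ = 12 + 70 = 82; r = 81.4 − 82 = -0.6
x=80: ŷ = 12 + 80 = 92; r = 90.9 − 92 = -1.1
x=90: ŷ = 12 + 90 = 102; r = 103.5 − 102 = 1.5
x=100: ŷ = 12 + 100 = 112; r = 111.5 − 112 = -0.5
Signs: + − − − + − − + −
Runs: +×1, −×3, +×1, −×2, +×1, −×1 → 6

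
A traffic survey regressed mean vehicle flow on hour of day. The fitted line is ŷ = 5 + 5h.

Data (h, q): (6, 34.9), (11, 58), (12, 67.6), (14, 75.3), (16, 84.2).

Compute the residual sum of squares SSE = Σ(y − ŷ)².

h=6: ŷ = 5 + 5·6 = 35; r = 34.9 − 35 = -0.1
h=11: ŷ = 5 + 5·11 = 60; r = 58 − 60 = -2
h=12: ŷ = 5 + 5·12 = 65; r = 67.6 − 65 = 2.6
h=14: ŷ = 5 + 5·14 = 75; r = 75.3 − 75 = 0.3
h=16: ŷ = 5 + 5·16 = 85; r = 84.2 − 85 = -0.8
SSE = 0.01 + 4 + 6.76 + 0.09 + 0.64 = 11.5

SSE = 11.5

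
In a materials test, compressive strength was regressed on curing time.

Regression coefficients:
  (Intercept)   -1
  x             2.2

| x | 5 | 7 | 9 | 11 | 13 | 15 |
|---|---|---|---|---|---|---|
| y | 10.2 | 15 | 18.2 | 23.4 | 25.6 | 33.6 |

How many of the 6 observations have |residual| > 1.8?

x=5: ŷ = -1 + 2.2·5 = 10; e = 10.2 − 10 = 0.2
x=7: ŷ = -1 + 2.2·7 = 14.4; e = 15 − 14.4 = 0.6
x=9: ŷ = -1 + 2.2·9 = 18.8; e = 18.2 − 18.8 = -0.6
x=11: ŷ = -1 + 2.2·11 = 23.2; e = 23.4 − 23.2 = 0.2
x=13: ŷ = -1 + 2.2·13 = 27.6; e = 25.6 − 27.6 = -2
x=15: ŷ = -1 + 2.2·15 = 32; e = 33.6 − 32 = 1.6
|e| > 1.8: x=13 (|e|=2) → 1

1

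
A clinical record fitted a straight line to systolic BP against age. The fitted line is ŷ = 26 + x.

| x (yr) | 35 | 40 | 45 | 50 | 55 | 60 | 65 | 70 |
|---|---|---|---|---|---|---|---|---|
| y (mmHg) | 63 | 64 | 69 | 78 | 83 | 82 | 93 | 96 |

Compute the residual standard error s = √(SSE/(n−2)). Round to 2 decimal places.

x=35: ŷ = 26 + 35 = 61; e = 63 − 61 = 2
x=40: ŷ = 26 + 40 = 66; e = 64 − 66 = -2
x=45: ŷ = 26 + 45 = 71; e = 69 − 71 = -2
x=50: ŷ = 26 + 50 = 76; e = 78 − 76 = 2
x=55: ŷ = 26 + 55 = 81; e = 83 − 81 = 2
x=60: ŷ = 26 + 60 = 86; e = 82 − 86 = -4
x=65: ŷ = 26 + 65 = 91; e = 93 − 91 = 2
x=70: ŷ = 26 + 70 = 96; e = 96 − 96 = 0
SSE = 4 + 4 + 4 + 4 + 4 + 16 + 4 + 0 = 40
s = √(40/6) = √6.66667 ≈ 2.58

s = 2.58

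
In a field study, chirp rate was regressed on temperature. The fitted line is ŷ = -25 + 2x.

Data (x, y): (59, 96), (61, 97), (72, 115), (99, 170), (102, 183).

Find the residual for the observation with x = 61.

ŷ = -25 + 2·61 = 97
r = 97 − 97 = 0

r = 0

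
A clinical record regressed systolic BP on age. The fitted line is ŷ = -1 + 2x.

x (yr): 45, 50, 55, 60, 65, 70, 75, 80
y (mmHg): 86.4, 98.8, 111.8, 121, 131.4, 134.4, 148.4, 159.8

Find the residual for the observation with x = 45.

e = -2.6

ŷ = -1 + 2·45 = 89
e = 86.4 − 89 = -2.6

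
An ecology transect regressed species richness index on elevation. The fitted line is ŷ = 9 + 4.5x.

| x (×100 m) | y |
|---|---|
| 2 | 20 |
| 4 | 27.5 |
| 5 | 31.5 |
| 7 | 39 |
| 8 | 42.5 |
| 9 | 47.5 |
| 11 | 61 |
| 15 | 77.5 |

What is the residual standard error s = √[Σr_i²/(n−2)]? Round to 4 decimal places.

s = 2.0000

x=2: ŷ = 9 + 4.5·2 = 18; r = 20 − 18 = 2
x=4: ŷ = 9 + 4.5·4 = 27; r = 27.5 − 27 = 0.5
x=5: ŷ = 9 + 4.5·5 = 31.5; r = 31.5 − 31.5 = 0
x=7: ŷ = 9 + 4.5·7 = 40.5; r = 39 − 40.5 = -1.5
x=8: ŷ = 9 + 4.5·8 = 45; r = 42.5 − 45 = -2.5
x=9: ŷ = 9 + 4.5·9 = 49.5; r = 47.5 − 49.5 = -2
x=11: ŷ = 9 + 4.5·11 = 58.5; r = 61 − 58.5 = 2.5
x=15: ŷ = 9 + 4.5·15 = 76.5; r = 77.5 − 76.5 = 1
SSE = 4 + 0.25 + 0 + 2.25 + 6.25 + 4 + 6.25 + 1 = 24
s = √(24/6) = √4 ≈ 2.0000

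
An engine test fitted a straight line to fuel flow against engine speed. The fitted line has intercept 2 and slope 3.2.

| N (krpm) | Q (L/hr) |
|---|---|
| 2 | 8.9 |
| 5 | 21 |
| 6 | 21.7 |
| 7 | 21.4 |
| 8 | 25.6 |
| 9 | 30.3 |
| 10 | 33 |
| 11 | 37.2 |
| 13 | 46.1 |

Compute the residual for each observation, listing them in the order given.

N=2: Q̂ = 2 + 3.2·2 = 8.4; r = 8.9 − 8.4 = 0.5
N=5: Q̂ = 2 + 3.2·5 = 18; r = 21 − 18 = 3
N=6: Q̂ = 2 + 3.2·6 = 21.2; r = 21.7 − 21.2 = 0.5
N=7: Q̂ = 2 + 3.2·7 = 24.4; r = 21.4 − 24.4 = -3
N=8: Q̂ = 2 + 3.2·8 = 27.6; r = 25.6 − 27.6 = -2
N=9: Q̂ = 2 + 3.2·9 = 30.8; r = 30.3 − 30.8 = -0.5
N=10: Q̂ = 2 + 3.2·10 = 34; r = 33 − 34 = -1
N=11: Q̂ = 2 + 3.2·11 = 37.2; r = 37.2 − 37.2 = 0
N=13: Q̂ = 2 + 3.2·13 = 43.6; r = 46.1 − 43.6 = 2.5

0.5, 3, 0.5, -3, -2, -0.5, -1, 0, 2.5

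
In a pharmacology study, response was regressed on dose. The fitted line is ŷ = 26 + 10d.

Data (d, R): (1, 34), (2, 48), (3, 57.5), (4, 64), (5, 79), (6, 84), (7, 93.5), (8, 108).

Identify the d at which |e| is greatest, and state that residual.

d=1: ŷ = 26 + 10·1 = 36; e = 34 − 36 = -2
d=2: ŷ = 26 + 10·2 = 46; e = 48 − 46 = 2
d=3: ŷ = 26 + 10·3 = 56; e = 57.5 − 56 = 1.5
d=4: ŷ = 26 + 10·4 = 66; e = 64 − 66 = -2
d=5: ŷ = 26 + 10·5 = 76; e = 79 − 76 = 3
d=6: ŷ = 26 + 10·6 = 86; e = 84 − 86 = -2
d=7: ŷ = 26 + 10·7 = 96; e = 93.5 − 96 = -2.5
d=8: ŷ = 26 + 10·8 = 106; e = 108 − 106 = 2
Largest |e| is 3 at d = 5, residual 3.

d = 5, e = 3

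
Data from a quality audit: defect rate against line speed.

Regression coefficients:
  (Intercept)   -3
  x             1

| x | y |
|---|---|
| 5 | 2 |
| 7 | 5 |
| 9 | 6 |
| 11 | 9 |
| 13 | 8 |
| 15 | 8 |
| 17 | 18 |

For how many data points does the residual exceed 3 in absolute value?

2

x=5: ŷ = -3 + 5 = 2; r = 2 − 2 = 0
x=7: ŷ = -3 + 7 = 4; r = 5 − 4 = 1
x=9: ŷ = -3 + 9 = 6; r = 6 − 6 = 0
x=11: ŷ = -3 + 11 = 8; r = 9 − 8 = 1
x=13: ŷ = -3 + 13 = 10; r = 8 − 10 = -2
x=15: ŷ = -3 + 15 = 12; r = 8 − 12 = -4
x=17: ŷ = -3 + 17 = 14; r = 18 − 14 = 4
|r| > 3: x=15 (|r|=4), x=17 (|r|=4) → 2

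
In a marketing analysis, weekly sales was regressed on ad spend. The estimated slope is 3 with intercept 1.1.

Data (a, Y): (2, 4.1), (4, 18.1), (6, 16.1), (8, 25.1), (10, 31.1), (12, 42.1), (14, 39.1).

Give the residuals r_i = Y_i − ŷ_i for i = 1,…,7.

-3, 5, -3, 0, 0, 5, -4

a=2: ŷ = 1.1 + 3·2 = 7.1; r = 4.1 − 7.1 = -3
a=4: ŷ = 1.1 + 3·4 = 13.1; r = 18.1 − 13.1 = 5
a=6: ŷ = 1.1 + 3·6 = 19.1; r = 16.1 − 19.1 = -3
a=8: ŷ = 1.1 + 3·8 = 25.1; r = 25.1 − 25.1 = 0
a=10: ŷ = 1.1 + 3·10 = 31.1; r = 31.1 − 31.1 = 0
a=12: ŷ = 1.1 + 3·12 = 37.1; r = 42.1 − 37.1 = 5
a=14: ŷ = 1.1 + 3·14 = 43.1; r = 39.1 − 43.1 = -4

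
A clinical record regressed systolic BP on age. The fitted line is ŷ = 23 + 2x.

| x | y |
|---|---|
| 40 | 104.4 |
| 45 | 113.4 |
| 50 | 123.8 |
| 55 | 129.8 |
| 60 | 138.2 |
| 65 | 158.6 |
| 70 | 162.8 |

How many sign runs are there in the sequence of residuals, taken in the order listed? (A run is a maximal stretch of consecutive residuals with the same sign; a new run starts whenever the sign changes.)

4 runs

x=40: ŷ = 23 + 2·40 = 103; r = 104.4 − 103 = 1.4
x=45: ŷ = 23 + 2·45 = 113; r = 113.4 − 113 = 0.4
x=50: ŷ = 23 + 2·50 = 123; r = 123.8 − 123 = 0.8
x=55: ŷ = 23 + 2·55 = 133; r = 129.8 − 133 = -3.2
x=60: ŷ = 23 + 2·60 = 143; r = 138.2 − 143 = -4.8
x=65: ŷ = 23 + 2·65 = 153; r = 158.6 − 153 = 5.6
x=70: ŷ = 23 + 2·70 = 163; r = 162.8 − 163 = -0.2
Signs: + + + − − + −
Runs: +×3, −×2, +×1, −×1 → 4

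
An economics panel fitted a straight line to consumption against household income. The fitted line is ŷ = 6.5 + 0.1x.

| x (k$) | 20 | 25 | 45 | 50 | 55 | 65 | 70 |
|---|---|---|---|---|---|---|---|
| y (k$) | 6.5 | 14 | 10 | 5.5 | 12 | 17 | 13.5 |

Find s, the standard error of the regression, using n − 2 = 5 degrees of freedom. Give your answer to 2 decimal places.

x=20: ŷ = 6.5 + 0.1·20 = 8.5; r = 6.5 − 8.5 = -2
x=25: ŷ = 6.5 + 0.1·25 = 9; r = 14 − 9 = 5
x=45: ŷ = 6.5 + 0.1·45 = 11; r = 10 − 11 = -1
x=50: ŷ = 6.5 + 0.1·50 = 11.5; r = 5.5 − 11.5 = -6
x=55: ŷ = 6.5 + 0.1·55 = 12; r = 12 − 12 = 0
x=65: ŷ = 6.5 + 0.1·65 = 13; r = 17 − 13 = 4
x=70: ŷ = 6.5 + 0.1·70 = 13.5; r = 13.5 − 13.5 = 0
SSE = 4 + 25 + 1 + 36 + 0 + 16 + 0 = 82
s = √(82/5) = √16.4 ≈ 4.05

s = 4.05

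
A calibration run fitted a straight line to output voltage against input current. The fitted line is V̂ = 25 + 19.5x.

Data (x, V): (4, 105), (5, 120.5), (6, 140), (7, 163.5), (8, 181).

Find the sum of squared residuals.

SSE = 16

x=4: V̂ = 25 + 19.5·4 = 103; e = 105 − 103 = 2
x=5: V̂ = 25 + 19.5·5 = 122.5; e = 120.5 − 122.5 = -2
x=6: V̂ = 25 + 19.5·6 = 142; e = 140 − 142 = -2
x=7: V̂ = 25 + 19.5·7 = 161.5; e = 163.5 − 161.5 = 2
x=8: V̂ = 25 + 19.5·8 = 181; e = 181 − 181 = 0
SSE = 4 + 4 + 4 + 4 + 0 = 16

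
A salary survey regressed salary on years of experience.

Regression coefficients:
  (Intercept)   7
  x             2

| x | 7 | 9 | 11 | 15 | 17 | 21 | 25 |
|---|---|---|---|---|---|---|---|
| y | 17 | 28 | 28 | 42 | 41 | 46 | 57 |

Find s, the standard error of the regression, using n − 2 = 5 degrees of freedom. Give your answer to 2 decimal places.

s = 3.46

x=7: ŷ = 7 + 2·7 = 21; r = 17 − 21 = -4
x=9: ŷ = 7 + 2·9 = 25; r = 28 − 25 = 3
x=11: ŷ = 7 + 2·11 = 29; r = 28 − 29 = -1
x=15: ŷ = 7 + 2·15 = 37; r = 42 − 37 = 5
x=17: ŷ = 7 + 2·17 = 41; r = 41 − 41 = 0
x=21: ŷ = 7 + 2·21 = 49; r = 46 − 49 = -3
x=25: ŷ = 7 + 2·25 = 57; r = 57 − 57 = 0
SSE = 16 + 9 + 1 + 25 + 0 + 9 + 0 = 60
s = √(60/5) = √12 ≈ 3.46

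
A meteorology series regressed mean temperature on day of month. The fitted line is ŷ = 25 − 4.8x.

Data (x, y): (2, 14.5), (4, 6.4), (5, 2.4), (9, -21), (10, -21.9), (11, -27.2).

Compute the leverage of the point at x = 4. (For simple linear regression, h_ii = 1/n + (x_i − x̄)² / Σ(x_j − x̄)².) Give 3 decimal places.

x̄ = (2 + 4 + 5 + 9 + 10 + 11)/6 = 6.83333
Σ(x − x̄)² = 23.3611 + 8.02778 + 3.36111 + 4.69444 + 10.0278 + 17.3611 = 66.8333
h = 1/6 + (-2.83333)²/66.8333 = 0.166667 + 0.120116 = 0.287

h = 0.287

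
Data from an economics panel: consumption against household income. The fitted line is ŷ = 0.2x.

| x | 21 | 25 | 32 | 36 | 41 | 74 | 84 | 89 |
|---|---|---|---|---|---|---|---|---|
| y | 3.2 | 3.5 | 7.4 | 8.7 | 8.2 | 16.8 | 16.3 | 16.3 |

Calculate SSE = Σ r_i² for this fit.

x=21: ŷ = 0.2·21 = 4.2; r = 3.2 − 4.2 = -1
x=25: ŷ = 0.2·25 = 5; r = 3.5 − 5 = -1.5
x=32: ŷ = 0.2·32 = 6.4; r = 7.4 − 6.4 = 1
x=36: ŷ = 0.2·36 = 7.2; r = 8.7 − 7.2 = 1.5
x=41: ŷ = 0.2·41 = 8.2; r = 8.2 − 8.2 = 0
x=74: ŷ = 0.2·74 = 14.8; r = 16.8 − 14.8 = 2
x=84: ŷ = 0.2·84 = 16.8; r = 16.3 − 16.8 = -0.5
x=89: ŷ = 0.2·89 = 17.8; r = 16.3 − 17.8 = -1.5
SSE = 1 + 2.25 + 1 + 2.25 + 0 + 4 + 0.25 + 2.25 = 13

SSE = 13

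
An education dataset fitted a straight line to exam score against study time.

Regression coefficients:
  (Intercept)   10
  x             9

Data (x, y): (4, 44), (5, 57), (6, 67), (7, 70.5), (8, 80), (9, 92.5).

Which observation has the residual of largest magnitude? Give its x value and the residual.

x = 6, e = 3

x=4: ŷ = 10 + 9·4 = 46; e = 44 − 46 = -2
x=5: ŷ = 10 + 9·5 = 55; e = 57 − 55 = 2
x=6: ŷ = 10 + 9·6 = 64; e = 67 − 64 = 3
x=7: ŷ = 10 + 9·7 = 73; e = 70.5 − 73 = -2.5
x=8: ŷ = 10 + 9·8 = 82; e = 80 − 82 = -2
x=9: ŷ = 10 + 9·9 = 91; e = 92.5 − 91 = 1.5
Largest |e| is 3 at x = 6, residual 3.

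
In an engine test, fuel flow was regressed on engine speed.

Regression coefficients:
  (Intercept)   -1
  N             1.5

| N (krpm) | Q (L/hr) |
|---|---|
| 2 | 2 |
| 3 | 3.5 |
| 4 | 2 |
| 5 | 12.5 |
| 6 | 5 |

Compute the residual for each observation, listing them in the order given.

0, 0, -3, 6, -3

N=2: Q̂ = -1 + 1.5·2 = 2; r = 2 − 2 = 0
N=3: Q̂ = -1 + 1.5·3 = 3.5; r = 3.5 − 3.5 = 0
N=4: Q̂ = -1 + 1.5·4 = 5; r = 2 − 5 = -3
N=5: Q̂ = -1 + 1.5·5 = 6.5; r = 12.5 − 6.5 = 6
N=6: Q̂ = -1 + 1.5·6 = 8; r = 5 − 8 = -3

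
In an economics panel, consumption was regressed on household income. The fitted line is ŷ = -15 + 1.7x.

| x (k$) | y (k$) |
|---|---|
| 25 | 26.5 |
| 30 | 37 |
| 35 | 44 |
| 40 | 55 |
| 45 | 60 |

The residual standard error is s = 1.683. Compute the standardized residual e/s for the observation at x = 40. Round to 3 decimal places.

ŷ = -15 + 1.7·40 = 53
e = 55 − 53 = 2
e/s = 2 / 1.683 = 1.188

1.188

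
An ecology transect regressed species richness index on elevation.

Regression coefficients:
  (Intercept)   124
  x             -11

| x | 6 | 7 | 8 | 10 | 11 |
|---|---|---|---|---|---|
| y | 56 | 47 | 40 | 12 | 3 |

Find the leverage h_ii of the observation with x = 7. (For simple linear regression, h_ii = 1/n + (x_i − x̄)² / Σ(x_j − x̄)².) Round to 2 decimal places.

h = 0.31

x̄ = (6 + 7 + 8 + 10 + 11)/5 = 8.4
Σ(x − x̄)² = 5.76 + 1.96 + 0.16 + 2.56 + 6.76 = 17.2
h = 1/5 + (-1.4)²/17.2 = 0.2 + 0.113953 = 0.31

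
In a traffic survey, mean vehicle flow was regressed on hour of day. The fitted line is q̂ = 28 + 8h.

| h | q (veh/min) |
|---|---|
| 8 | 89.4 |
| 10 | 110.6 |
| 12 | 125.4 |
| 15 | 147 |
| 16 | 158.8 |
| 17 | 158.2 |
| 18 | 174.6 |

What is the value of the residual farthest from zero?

e = -5.8

h=8: q̂ = 28 + 8·8 = 92; e = 89.4 − 92 = -2.6
h=10: q̂ = 28 + 8·10 = 108; e = 110.6 − 108 = 2.6
h=12: q̂ = 28 + 8·12 = 124; e = 125.4 − 124 = 1.4
h=15: q̂ = 28 + 8·15 = 148; e = 147 − 148 = -1
h=16: q̂ = 28 + 8·16 = 156; e = 158.8 − 156 = 2.8
h=17: q̂ = 28 + 8·17 = 164; e = 158.2 − 164 = -5.8
h=18: q̂ = 28 + 8·18 = 172; e = 174.6 − 172 = 2.6
Largest |e| is 5.8 at h = 17, residual -5.8.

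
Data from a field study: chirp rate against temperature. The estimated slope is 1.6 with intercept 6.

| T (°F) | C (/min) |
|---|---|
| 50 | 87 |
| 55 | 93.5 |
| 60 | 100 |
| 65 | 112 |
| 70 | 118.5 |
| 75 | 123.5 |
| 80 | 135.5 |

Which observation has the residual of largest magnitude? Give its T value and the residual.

T = 75, e = -2.5

T=50: Ĉ = 6 + 1.6·50 = 86; e = 87 − 86 = 1
T=55: Ĉ = 6 + 1.6·55 = 94; e = 93.5 − 94 = -0.5
T=60: Ĉ = 6 + 1.6·60 = 102; e = 100 − 102 = -2
T=65: Ĉ = 6 + 1.6·65 = 110; e = 112 − 110 = 2
T=70: Ĉ = 6 + 1.6·70 = 118; e = 118.5 − 118 = 0.5
T=75: Ĉ = 6 + 1.6·75 = 126; e = 123.5 − 126 = -2.5
T=80: Ĉ = 6 + 1.6·80 = 134; e = 135.5 − 134 = 1.5
Largest |e| is 2.5 at T = 75, residual -2.5.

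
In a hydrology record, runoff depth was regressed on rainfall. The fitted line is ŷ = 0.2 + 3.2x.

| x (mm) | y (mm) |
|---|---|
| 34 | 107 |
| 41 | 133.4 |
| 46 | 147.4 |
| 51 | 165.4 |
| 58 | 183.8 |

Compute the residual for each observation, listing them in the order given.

x=34: ŷ = 0.2 + 3.2·34 = 109; r = 107 − 109 = -2
x=41: ŷ = 0.2 + 3.2·41 = 131.4; r = 133.4 − 131.4 = 2
x=46: ŷ = 0.2 + 3.2·46 = 147.4; r = 147.4 − 147.4 = 0
x=51: ŷ = 0.2 + 3.2·51 = 163.4; r = 165.4 − 163.4 = 2
x=58: ŷ = 0.2 + 3.2·58 = 185.8; r = 183.8 − 185.8 = -2

-2, 2, 0, 2, -2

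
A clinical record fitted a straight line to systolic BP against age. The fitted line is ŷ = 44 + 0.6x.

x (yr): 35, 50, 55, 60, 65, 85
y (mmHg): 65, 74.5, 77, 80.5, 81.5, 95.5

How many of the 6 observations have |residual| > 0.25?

4

x=35: ŷ = 44 + 0.6·35 = 65; e = 65 − 65 = 0
x=50: ŷ = 44 + 0.6·50 = 74; e = 74.5 − 74 = 0.5
x=55: ŷ = 44 + 0.6·55 = 77; e = 77 − 77 = 0
x=60: ŷ = 44 + 0.6·60 = 80; e = 80.5 − 80 = 0.5
x=65: ŷ = 44 + 0.6·65 = 83; e = 81.5 − 83 = -1.5
x=85: ŷ = 44 + 0.6·85 = 95; e = 95.5 − 95 = 0.5
|e| > 0.25: x=50 (|e|=0.5), x=60 (|e|=0.5), x=65 (|e|=1.5), x=85 (|e|=0.5) → 4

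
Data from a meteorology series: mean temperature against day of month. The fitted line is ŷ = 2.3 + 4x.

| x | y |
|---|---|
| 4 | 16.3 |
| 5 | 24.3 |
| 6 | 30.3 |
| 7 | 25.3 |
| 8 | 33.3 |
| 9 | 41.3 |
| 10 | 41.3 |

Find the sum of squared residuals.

SSE = 60

x=4: ŷ = 2.3 + 4·4 = 18.3; e = 16.3 − 18.3 = -2
x=5: ŷ = 2.3 + 4·5 = 22.3; e = 24.3 − 22.3 = 2
x=6: ŷ = 2.3 + 4·6 = 26.3; e = 30.3 − 26.3 = 4
x=7: ŷ = 2.3 + 4·7 = 30.3; e = 25.3 − 30.3 = -5
x=8: ŷ = 2.3 + 4·8 = 34.3; e = 33.3 − 34.3 = -1
x=9: ŷ = 2.3 + 4·9 = 38.3; e = 41.3 − 38.3 = 3
x=10: ŷ = 2.3 + 4·10 = 42.3; e = 41.3 − 42.3 = -1
SSE = 4 + 4 + 16 + 25 + 1 + 9 + 1 = 60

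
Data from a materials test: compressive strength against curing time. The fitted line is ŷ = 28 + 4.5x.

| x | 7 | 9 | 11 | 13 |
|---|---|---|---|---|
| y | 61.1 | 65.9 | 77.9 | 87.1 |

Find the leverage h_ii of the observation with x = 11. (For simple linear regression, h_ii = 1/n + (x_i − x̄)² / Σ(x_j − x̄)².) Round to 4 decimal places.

x̄ = (7 + 9 + 11 + 13)/4 = 10
Σ(x − x̄)² = 9 + 1 + 1 + 9 = 20
h = 1/4 + (1)²/20 = 0.25 + 0.05 = 0.3000

h = 0.3000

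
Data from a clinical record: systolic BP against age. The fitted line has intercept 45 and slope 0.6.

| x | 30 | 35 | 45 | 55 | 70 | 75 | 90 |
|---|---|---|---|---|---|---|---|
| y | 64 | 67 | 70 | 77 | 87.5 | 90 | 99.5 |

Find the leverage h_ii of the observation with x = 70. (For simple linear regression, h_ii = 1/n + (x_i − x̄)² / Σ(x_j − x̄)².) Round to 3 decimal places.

h = 0.199

x̄ = (30 + 35 + 45 + 55 + 70 + 75 + 90)/7 = 57.1429
Σ(x − x̄)² = 736.735 + 490.306 + 147.449 + 4.59184 + 165.306 + 318.878 + 1079.59 = 2942.86
h = 1/7 + (12.8571)²/2942.86 = 0.142857 + 0.056172 = 0.199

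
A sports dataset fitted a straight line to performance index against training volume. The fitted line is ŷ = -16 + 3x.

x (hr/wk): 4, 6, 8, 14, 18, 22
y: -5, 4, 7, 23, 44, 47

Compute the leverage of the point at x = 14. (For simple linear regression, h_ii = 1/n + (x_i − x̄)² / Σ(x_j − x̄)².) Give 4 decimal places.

h = 0.1823

x̄ = (4 + 6 + 8 + 14 + 18 + 22)/6 = 12
Σ(x − x̄)² = 64 + 36 + 16 + 4 + 36 + 100 = 256
h = 1/6 + (2)²/256 = 0.166667 + 0.015625 = 0.1823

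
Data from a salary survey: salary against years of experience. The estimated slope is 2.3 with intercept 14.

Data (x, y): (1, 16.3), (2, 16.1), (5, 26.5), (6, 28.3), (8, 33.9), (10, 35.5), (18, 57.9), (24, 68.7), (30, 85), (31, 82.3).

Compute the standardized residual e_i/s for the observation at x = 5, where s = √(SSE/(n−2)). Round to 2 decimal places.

x=1: ŷ = 14 + 2.3·1 = 16.3; e = 16.3 − 16.3 = 0
x=2: ŷ = 14 + 2.3·2 = 18.6; e = 16.1 − 18.6 = -2.5
x=5: ŷ = 14 + 2.3·5 = 25.5; e = 26.5 − 25.5 = 1
x=6: ŷ = 14 + 2.3·6 = 27.8; e = 28.3 − 27.8 = 0.5
x=8: ŷ = 14 + 2.3·8 = 32.4; e = 33.9 − 32.4 = 1.5
x=10: ŷ = 14 + 2.3·10 = 37; e = 35.5 − 37 = -1.5
x=18: ŷ = 14 + 2.3·18 = 55.4; e = 57.9 − 55.4 = 2.5
x=24: ŷ = 14 + 2.3·24 = 69.2; e = 68.7 − 69.2 = -0.5
x=30: ŷ = 14 + 2.3·30 = 83; e = 85 − 83 = 2
x=31: ŷ = 14 + 2.3·31 = 85.3; e = 82.3 − 85.3 = -3
SSE = 0 + 6.25 + 1 + 0.25 + 2.25 + 2.25 + 6.25 + 0.25 + 4 + 9 = 31.5
s = √(31.5/8) = 1.98431
e/s = 1 / 1.98431 = 0.50

0.50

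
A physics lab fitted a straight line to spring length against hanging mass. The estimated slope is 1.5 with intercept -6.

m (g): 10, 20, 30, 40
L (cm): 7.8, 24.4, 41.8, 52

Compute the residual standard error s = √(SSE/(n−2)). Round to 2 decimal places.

m=10: ŷ = -6 + 1.5·10 = 9; e = 7.8 − 9 = -1.2
m=20: ŷ = -6 + 1.5·20 = 24; e = 24.4 − 24 = 0.4
m=30: ŷ = -6 + 1.5·30 = 39; e = 41.8 − 39 = 2.8
m=40: ŷ = -6 + 1.5·40 = 54; e = 52 − 54 = -2
SSE = 1.44 + 0.16 + 7.84 + 4 = 13.44
s = √(13.44/2) = √6.72 ≈ 2.59

s = 2.59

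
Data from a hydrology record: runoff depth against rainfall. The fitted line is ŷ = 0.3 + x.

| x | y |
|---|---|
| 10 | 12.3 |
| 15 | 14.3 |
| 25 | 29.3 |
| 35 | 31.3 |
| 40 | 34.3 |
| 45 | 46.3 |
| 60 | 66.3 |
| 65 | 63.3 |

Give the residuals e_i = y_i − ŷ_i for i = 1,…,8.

x=10: ŷ = 0.3 + 10 = 10.3; e = 12.3 − 10.3 = 2
x=15: ŷ = 0.3 + 15 = 15.3; e = 14.3 − 15.3 = -1
x=25: ŷ = 0.3 + 25 = 25.3; e = 29.3 − 25.3 = 4
x=35: ŷ = 0.3 + 35 = 35.3; e = 31.3 − 35.3 = -4
x=40: ŷ = 0.3 + 40 = 40.3; e = 34.3 − 40.3 = -6
x=45: ŷ = 0.3 + 45 = 45.3; e = 46.3 − 45.3 = 1
x=60: ŷ = 0.3 + 60 = 60.3; e = 66.3 − 60.3 = 6
x=65: ŷ = 0.3 + 65 = 65.3; e = 63.3 − 65.3 = -2

2, -1, 4, -4, -6, 1, 6, -2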